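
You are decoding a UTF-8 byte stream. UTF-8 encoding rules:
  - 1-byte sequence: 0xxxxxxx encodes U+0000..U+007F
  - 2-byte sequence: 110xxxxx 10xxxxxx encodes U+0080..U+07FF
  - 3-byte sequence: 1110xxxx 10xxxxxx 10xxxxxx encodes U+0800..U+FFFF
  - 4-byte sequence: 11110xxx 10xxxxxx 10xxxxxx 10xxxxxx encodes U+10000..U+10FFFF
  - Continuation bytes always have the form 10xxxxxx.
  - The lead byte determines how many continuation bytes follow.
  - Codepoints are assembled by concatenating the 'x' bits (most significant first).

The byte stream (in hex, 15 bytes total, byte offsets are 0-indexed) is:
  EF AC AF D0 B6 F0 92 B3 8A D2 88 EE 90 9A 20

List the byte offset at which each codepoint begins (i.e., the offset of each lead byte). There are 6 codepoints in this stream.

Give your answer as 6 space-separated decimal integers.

Byte[0]=EF: 3-byte lead, need 2 cont bytes. acc=0xF
Byte[1]=AC: continuation. acc=(acc<<6)|0x2C=0x3EC
Byte[2]=AF: continuation. acc=(acc<<6)|0x2F=0xFB2F
Completed: cp=U+FB2F (starts at byte 0)
Byte[3]=D0: 2-byte lead, need 1 cont bytes. acc=0x10
Byte[4]=B6: continuation. acc=(acc<<6)|0x36=0x436
Completed: cp=U+0436 (starts at byte 3)
Byte[5]=F0: 4-byte lead, need 3 cont bytes. acc=0x0
Byte[6]=92: continuation. acc=(acc<<6)|0x12=0x12
Byte[7]=B3: continuation. acc=(acc<<6)|0x33=0x4B3
Byte[8]=8A: continuation. acc=(acc<<6)|0x0A=0x12CCA
Completed: cp=U+12CCA (starts at byte 5)
Byte[9]=D2: 2-byte lead, need 1 cont bytes. acc=0x12
Byte[10]=88: continuation. acc=(acc<<6)|0x08=0x488
Completed: cp=U+0488 (starts at byte 9)
Byte[11]=EE: 3-byte lead, need 2 cont bytes. acc=0xE
Byte[12]=90: continuation. acc=(acc<<6)|0x10=0x390
Byte[13]=9A: continuation. acc=(acc<<6)|0x1A=0xE41A
Completed: cp=U+E41A (starts at byte 11)
Byte[14]=20: 1-byte ASCII. cp=U+0020

Answer: 0 3 5 9 11 14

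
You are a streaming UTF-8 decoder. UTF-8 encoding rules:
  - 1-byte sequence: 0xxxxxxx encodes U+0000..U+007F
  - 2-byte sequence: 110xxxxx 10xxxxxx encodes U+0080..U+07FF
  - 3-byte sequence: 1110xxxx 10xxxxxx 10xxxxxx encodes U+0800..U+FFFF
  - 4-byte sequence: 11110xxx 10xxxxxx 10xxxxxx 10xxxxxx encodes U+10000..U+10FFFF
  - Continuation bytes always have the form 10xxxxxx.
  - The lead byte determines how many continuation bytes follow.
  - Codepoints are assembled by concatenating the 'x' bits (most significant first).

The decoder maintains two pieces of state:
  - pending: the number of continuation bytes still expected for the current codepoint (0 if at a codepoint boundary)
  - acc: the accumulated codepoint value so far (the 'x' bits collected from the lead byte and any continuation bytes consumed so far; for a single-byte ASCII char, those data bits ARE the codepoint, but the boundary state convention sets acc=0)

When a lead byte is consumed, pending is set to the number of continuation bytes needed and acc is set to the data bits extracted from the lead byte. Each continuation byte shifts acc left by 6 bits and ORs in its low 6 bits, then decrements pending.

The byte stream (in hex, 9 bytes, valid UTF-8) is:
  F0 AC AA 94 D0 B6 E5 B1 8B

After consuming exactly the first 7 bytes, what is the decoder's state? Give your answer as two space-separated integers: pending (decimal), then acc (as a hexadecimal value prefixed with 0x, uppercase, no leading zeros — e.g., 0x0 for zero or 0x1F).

Answer: 2 0x5

Derivation:
Byte[0]=F0: 4-byte lead. pending=3, acc=0x0
Byte[1]=AC: continuation. acc=(acc<<6)|0x2C=0x2C, pending=2
Byte[2]=AA: continuation. acc=(acc<<6)|0x2A=0xB2A, pending=1
Byte[3]=94: continuation. acc=(acc<<6)|0x14=0x2CA94, pending=0
Byte[4]=D0: 2-byte lead. pending=1, acc=0x10
Byte[5]=B6: continuation. acc=(acc<<6)|0x36=0x436, pending=0
Byte[6]=E5: 3-byte lead. pending=2, acc=0x5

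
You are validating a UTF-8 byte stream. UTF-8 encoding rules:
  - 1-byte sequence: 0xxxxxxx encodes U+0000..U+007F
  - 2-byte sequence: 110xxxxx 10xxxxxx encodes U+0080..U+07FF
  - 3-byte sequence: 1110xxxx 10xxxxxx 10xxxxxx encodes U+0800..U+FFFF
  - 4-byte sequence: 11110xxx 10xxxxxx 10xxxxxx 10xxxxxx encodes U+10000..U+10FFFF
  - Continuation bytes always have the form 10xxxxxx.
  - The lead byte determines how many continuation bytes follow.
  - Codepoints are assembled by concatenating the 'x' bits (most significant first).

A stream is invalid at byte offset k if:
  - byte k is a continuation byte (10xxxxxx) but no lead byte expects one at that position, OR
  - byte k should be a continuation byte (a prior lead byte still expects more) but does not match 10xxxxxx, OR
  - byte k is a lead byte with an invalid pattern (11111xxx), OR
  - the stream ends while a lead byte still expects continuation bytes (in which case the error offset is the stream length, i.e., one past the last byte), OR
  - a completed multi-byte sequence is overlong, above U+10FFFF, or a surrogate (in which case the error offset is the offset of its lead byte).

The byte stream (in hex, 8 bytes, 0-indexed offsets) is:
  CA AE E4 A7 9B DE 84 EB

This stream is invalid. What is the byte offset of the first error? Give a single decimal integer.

Answer: 8

Derivation:
Byte[0]=CA: 2-byte lead, need 1 cont bytes. acc=0xA
Byte[1]=AE: continuation. acc=(acc<<6)|0x2E=0x2AE
Completed: cp=U+02AE (starts at byte 0)
Byte[2]=E4: 3-byte lead, need 2 cont bytes. acc=0x4
Byte[3]=A7: continuation. acc=(acc<<6)|0x27=0x127
Byte[4]=9B: continuation. acc=(acc<<6)|0x1B=0x49DB
Completed: cp=U+49DB (starts at byte 2)
Byte[5]=DE: 2-byte lead, need 1 cont bytes. acc=0x1E
Byte[6]=84: continuation. acc=(acc<<6)|0x04=0x784
Completed: cp=U+0784 (starts at byte 5)
Byte[7]=EB: 3-byte lead, need 2 cont bytes. acc=0xB
Byte[8]: stream ended, expected continuation. INVALID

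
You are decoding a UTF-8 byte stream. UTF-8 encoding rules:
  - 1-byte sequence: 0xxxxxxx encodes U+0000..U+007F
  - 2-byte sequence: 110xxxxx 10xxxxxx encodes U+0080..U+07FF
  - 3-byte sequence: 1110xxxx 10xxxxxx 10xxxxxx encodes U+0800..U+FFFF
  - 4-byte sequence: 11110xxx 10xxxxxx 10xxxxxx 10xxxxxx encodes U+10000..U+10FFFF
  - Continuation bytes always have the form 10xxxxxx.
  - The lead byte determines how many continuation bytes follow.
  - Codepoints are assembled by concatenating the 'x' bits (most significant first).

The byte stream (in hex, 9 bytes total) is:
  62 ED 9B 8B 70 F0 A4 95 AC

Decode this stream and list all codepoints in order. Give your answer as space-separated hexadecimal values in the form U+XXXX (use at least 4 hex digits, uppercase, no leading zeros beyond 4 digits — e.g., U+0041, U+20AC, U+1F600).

Answer: U+0062 U+D6CB U+0070 U+2456C

Derivation:
Byte[0]=62: 1-byte ASCII. cp=U+0062
Byte[1]=ED: 3-byte lead, need 2 cont bytes. acc=0xD
Byte[2]=9B: continuation. acc=(acc<<6)|0x1B=0x35B
Byte[3]=8B: continuation. acc=(acc<<6)|0x0B=0xD6CB
Completed: cp=U+D6CB (starts at byte 1)
Byte[4]=70: 1-byte ASCII. cp=U+0070
Byte[5]=F0: 4-byte lead, need 3 cont bytes. acc=0x0
Byte[6]=A4: continuation. acc=(acc<<6)|0x24=0x24
Byte[7]=95: continuation. acc=(acc<<6)|0x15=0x915
Byte[8]=AC: continuation. acc=(acc<<6)|0x2C=0x2456C
Completed: cp=U+2456C (starts at byte 5)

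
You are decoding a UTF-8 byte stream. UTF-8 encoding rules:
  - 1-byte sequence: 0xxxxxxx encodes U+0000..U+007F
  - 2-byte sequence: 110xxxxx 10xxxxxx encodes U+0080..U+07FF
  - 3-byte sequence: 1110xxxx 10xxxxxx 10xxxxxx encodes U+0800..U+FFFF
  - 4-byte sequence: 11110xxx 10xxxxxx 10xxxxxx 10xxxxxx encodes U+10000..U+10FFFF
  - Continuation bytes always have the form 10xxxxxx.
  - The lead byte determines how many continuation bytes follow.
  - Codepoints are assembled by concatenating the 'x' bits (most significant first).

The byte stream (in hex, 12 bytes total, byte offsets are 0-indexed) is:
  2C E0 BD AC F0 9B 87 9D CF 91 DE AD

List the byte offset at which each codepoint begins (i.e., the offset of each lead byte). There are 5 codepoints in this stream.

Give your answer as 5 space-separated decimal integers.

Byte[0]=2C: 1-byte ASCII. cp=U+002C
Byte[1]=E0: 3-byte lead, need 2 cont bytes. acc=0x0
Byte[2]=BD: continuation. acc=(acc<<6)|0x3D=0x3D
Byte[3]=AC: continuation. acc=(acc<<6)|0x2C=0xF6C
Completed: cp=U+0F6C (starts at byte 1)
Byte[4]=F0: 4-byte lead, need 3 cont bytes. acc=0x0
Byte[5]=9B: continuation. acc=(acc<<6)|0x1B=0x1B
Byte[6]=87: continuation. acc=(acc<<6)|0x07=0x6C7
Byte[7]=9D: continuation. acc=(acc<<6)|0x1D=0x1B1DD
Completed: cp=U+1B1DD (starts at byte 4)
Byte[8]=CF: 2-byte lead, need 1 cont bytes. acc=0xF
Byte[9]=91: continuation. acc=(acc<<6)|0x11=0x3D1
Completed: cp=U+03D1 (starts at byte 8)
Byte[10]=DE: 2-byte lead, need 1 cont bytes. acc=0x1E
Byte[11]=AD: continuation. acc=(acc<<6)|0x2D=0x7AD
Completed: cp=U+07AD (starts at byte 10)

Answer: 0 1 4 8 10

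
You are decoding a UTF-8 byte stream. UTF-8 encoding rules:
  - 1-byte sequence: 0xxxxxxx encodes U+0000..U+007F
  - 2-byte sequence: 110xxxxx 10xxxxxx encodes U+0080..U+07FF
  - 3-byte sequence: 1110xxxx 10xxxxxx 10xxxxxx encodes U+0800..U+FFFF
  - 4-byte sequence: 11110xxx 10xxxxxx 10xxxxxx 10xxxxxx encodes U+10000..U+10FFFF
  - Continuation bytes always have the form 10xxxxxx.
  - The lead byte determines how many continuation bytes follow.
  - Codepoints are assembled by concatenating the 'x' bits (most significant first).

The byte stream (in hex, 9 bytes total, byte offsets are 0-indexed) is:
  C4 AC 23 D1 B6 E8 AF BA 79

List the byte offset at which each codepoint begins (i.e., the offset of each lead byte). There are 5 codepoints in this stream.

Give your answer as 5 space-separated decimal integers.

Answer: 0 2 3 5 8

Derivation:
Byte[0]=C4: 2-byte lead, need 1 cont bytes. acc=0x4
Byte[1]=AC: continuation. acc=(acc<<6)|0x2C=0x12C
Completed: cp=U+012C (starts at byte 0)
Byte[2]=23: 1-byte ASCII. cp=U+0023
Byte[3]=D1: 2-byte lead, need 1 cont bytes. acc=0x11
Byte[4]=B6: continuation. acc=(acc<<6)|0x36=0x476
Completed: cp=U+0476 (starts at byte 3)
Byte[5]=E8: 3-byte lead, need 2 cont bytes. acc=0x8
Byte[6]=AF: continuation. acc=(acc<<6)|0x2F=0x22F
Byte[7]=BA: continuation. acc=(acc<<6)|0x3A=0x8BFA
Completed: cp=U+8BFA (starts at byte 5)
Byte[8]=79: 1-byte ASCII. cp=U+0079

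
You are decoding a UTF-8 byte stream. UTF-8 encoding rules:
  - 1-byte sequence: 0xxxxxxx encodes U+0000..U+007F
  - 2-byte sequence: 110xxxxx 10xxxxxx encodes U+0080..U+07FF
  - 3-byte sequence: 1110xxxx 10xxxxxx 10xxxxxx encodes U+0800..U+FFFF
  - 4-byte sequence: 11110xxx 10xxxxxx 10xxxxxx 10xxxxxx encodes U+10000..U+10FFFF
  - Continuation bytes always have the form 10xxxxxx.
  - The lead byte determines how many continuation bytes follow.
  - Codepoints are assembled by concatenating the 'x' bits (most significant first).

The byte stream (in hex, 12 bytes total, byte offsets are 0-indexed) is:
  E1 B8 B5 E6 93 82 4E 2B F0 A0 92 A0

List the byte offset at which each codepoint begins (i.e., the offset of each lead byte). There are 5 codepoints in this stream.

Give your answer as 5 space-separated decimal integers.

Answer: 0 3 6 7 8

Derivation:
Byte[0]=E1: 3-byte lead, need 2 cont bytes. acc=0x1
Byte[1]=B8: continuation. acc=(acc<<6)|0x38=0x78
Byte[2]=B5: continuation. acc=(acc<<6)|0x35=0x1E35
Completed: cp=U+1E35 (starts at byte 0)
Byte[3]=E6: 3-byte lead, need 2 cont bytes. acc=0x6
Byte[4]=93: continuation. acc=(acc<<6)|0x13=0x193
Byte[5]=82: continuation. acc=(acc<<6)|0x02=0x64C2
Completed: cp=U+64C2 (starts at byte 3)
Byte[6]=4E: 1-byte ASCII. cp=U+004E
Byte[7]=2B: 1-byte ASCII. cp=U+002B
Byte[8]=F0: 4-byte lead, need 3 cont bytes. acc=0x0
Byte[9]=A0: continuation. acc=(acc<<6)|0x20=0x20
Byte[10]=92: continuation. acc=(acc<<6)|0x12=0x812
Byte[11]=A0: continuation. acc=(acc<<6)|0x20=0x204A0
Completed: cp=U+204A0 (starts at byte 8)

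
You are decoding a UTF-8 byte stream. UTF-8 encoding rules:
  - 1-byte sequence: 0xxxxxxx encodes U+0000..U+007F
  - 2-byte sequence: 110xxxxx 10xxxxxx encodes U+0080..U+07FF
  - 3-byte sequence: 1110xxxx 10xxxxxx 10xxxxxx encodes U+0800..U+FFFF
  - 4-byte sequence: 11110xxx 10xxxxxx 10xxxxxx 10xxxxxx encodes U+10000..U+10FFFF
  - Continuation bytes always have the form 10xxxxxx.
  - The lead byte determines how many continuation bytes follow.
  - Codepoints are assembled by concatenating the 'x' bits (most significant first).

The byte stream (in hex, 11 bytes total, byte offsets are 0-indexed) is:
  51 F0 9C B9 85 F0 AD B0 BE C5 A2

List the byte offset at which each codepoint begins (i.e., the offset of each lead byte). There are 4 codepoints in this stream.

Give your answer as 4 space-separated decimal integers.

Answer: 0 1 5 9

Derivation:
Byte[0]=51: 1-byte ASCII. cp=U+0051
Byte[1]=F0: 4-byte lead, need 3 cont bytes. acc=0x0
Byte[2]=9C: continuation. acc=(acc<<6)|0x1C=0x1C
Byte[3]=B9: continuation. acc=(acc<<6)|0x39=0x739
Byte[4]=85: continuation. acc=(acc<<6)|0x05=0x1CE45
Completed: cp=U+1CE45 (starts at byte 1)
Byte[5]=F0: 4-byte lead, need 3 cont bytes. acc=0x0
Byte[6]=AD: continuation. acc=(acc<<6)|0x2D=0x2D
Byte[7]=B0: continuation. acc=(acc<<6)|0x30=0xB70
Byte[8]=BE: continuation. acc=(acc<<6)|0x3E=0x2DC3E
Completed: cp=U+2DC3E (starts at byte 5)
Byte[9]=C5: 2-byte lead, need 1 cont bytes. acc=0x5
Byte[10]=A2: continuation. acc=(acc<<6)|0x22=0x162
Completed: cp=U+0162 (starts at byte 9)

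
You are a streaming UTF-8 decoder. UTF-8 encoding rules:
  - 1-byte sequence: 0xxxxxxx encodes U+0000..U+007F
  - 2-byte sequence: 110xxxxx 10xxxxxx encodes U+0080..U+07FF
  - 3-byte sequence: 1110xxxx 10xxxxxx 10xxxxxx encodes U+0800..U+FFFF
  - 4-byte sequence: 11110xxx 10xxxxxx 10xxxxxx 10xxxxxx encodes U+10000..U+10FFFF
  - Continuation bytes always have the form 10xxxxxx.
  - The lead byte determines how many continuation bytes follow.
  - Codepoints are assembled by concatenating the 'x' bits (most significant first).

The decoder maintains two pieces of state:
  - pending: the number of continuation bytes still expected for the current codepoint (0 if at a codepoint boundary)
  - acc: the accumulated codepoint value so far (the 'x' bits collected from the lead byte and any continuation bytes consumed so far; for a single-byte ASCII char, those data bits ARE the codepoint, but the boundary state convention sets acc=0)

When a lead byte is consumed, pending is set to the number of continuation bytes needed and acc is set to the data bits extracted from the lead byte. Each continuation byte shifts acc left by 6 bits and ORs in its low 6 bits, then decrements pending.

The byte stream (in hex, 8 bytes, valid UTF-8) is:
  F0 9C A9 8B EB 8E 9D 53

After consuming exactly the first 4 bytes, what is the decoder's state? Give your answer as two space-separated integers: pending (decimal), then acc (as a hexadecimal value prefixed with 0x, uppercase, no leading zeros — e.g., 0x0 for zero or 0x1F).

Answer: 0 0x1CA4B

Derivation:
Byte[0]=F0: 4-byte lead. pending=3, acc=0x0
Byte[1]=9C: continuation. acc=(acc<<6)|0x1C=0x1C, pending=2
Byte[2]=A9: continuation. acc=(acc<<6)|0x29=0x729, pending=1
Byte[3]=8B: continuation. acc=(acc<<6)|0x0B=0x1CA4B, pending=0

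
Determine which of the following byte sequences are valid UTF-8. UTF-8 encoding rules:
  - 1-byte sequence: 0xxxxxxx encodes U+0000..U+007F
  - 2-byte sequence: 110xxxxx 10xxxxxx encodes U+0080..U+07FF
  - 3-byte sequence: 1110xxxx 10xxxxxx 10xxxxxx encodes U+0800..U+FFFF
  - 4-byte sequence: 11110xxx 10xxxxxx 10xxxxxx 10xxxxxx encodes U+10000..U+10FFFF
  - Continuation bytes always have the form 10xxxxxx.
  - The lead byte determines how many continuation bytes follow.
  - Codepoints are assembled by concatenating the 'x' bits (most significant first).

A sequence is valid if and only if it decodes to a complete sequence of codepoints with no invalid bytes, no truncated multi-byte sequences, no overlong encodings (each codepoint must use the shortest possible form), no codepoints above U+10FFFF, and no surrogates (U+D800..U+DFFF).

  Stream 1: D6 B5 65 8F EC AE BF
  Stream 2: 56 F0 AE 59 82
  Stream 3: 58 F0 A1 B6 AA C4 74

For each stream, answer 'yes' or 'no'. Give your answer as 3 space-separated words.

Answer: no no no

Derivation:
Stream 1: error at byte offset 3. INVALID
Stream 2: error at byte offset 3. INVALID
Stream 3: error at byte offset 6. INVALID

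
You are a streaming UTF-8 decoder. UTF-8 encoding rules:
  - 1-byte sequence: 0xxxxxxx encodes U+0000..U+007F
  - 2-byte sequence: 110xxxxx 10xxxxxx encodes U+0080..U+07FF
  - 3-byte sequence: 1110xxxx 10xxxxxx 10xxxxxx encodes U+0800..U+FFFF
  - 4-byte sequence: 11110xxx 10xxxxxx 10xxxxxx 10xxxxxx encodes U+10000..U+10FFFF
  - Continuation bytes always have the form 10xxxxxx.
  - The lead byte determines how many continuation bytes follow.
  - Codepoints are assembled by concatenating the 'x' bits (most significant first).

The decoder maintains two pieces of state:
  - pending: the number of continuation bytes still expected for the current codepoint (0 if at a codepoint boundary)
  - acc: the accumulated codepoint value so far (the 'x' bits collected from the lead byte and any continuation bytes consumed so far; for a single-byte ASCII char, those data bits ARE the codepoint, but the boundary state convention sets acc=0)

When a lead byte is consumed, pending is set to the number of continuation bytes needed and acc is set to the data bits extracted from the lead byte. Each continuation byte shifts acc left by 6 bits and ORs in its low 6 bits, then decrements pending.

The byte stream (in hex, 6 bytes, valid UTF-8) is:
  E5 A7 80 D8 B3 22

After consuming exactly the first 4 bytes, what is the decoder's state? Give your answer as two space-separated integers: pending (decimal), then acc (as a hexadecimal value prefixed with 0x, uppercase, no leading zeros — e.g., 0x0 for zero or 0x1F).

Answer: 1 0x18

Derivation:
Byte[0]=E5: 3-byte lead. pending=2, acc=0x5
Byte[1]=A7: continuation. acc=(acc<<6)|0x27=0x167, pending=1
Byte[2]=80: continuation. acc=(acc<<6)|0x00=0x59C0, pending=0
Byte[3]=D8: 2-byte lead. pending=1, acc=0x18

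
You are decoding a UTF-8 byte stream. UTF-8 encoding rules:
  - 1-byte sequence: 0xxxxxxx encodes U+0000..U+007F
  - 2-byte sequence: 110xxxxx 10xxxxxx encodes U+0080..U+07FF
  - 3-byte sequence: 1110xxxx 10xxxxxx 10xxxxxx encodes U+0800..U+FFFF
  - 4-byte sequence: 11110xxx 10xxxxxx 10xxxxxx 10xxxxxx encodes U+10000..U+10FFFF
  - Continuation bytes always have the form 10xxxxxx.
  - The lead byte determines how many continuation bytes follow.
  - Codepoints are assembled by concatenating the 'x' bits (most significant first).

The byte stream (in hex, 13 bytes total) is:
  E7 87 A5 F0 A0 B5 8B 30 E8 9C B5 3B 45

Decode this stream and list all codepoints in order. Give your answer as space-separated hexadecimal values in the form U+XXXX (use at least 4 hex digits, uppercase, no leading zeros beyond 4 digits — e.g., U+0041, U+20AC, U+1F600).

Byte[0]=E7: 3-byte lead, need 2 cont bytes. acc=0x7
Byte[1]=87: continuation. acc=(acc<<6)|0x07=0x1C7
Byte[2]=A5: continuation. acc=(acc<<6)|0x25=0x71E5
Completed: cp=U+71E5 (starts at byte 0)
Byte[3]=F0: 4-byte lead, need 3 cont bytes. acc=0x0
Byte[4]=A0: continuation. acc=(acc<<6)|0x20=0x20
Byte[5]=B5: continuation. acc=(acc<<6)|0x35=0x835
Byte[6]=8B: continuation. acc=(acc<<6)|0x0B=0x20D4B
Completed: cp=U+20D4B (starts at byte 3)
Byte[7]=30: 1-byte ASCII. cp=U+0030
Byte[8]=E8: 3-byte lead, need 2 cont bytes. acc=0x8
Byte[9]=9C: continuation. acc=(acc<<6)|0x1C=0x21C
Byte[10]=B5: continuation. acc=(acc<<6)|0x35=0x8735
Completed: cp=U+8735 (starts at byte 8)
Byte[11]=3B: 1-byte ASCII. cp=U+003B
Byte[12]=45: 1-byte ASCII. cp=U+0045

Answer: U+71E5 U+20D4B U+0030 U+8735 U+003B U+0045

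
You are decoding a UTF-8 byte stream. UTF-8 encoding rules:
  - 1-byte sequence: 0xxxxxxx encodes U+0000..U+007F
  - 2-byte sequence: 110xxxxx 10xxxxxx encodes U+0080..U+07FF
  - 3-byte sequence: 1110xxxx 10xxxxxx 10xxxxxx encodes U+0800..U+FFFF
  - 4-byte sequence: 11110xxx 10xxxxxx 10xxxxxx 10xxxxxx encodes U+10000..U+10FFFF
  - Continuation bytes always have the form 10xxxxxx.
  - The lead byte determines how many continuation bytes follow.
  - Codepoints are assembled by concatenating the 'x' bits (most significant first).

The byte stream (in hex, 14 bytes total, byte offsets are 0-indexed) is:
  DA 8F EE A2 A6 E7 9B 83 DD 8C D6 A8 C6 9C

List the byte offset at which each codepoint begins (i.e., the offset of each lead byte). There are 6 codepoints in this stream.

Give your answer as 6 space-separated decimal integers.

Byte[0]=DA: 2-byte lead, need 1 cont bytes. acc=0x1A
Byte[1]=8F: continuation. acc=(acc<<6)|0x0F=0x68F
Completed: cp=U+068F (starts at byte 0)
Byte[2]=EE: 3-byte lead, need 2 cont bytes. acc=0xE
Byte[3]=A2: continuation. acc=(acc<<6)|0x22=0x3A2
Byte[4]=A6: continuation. acc=(acc<<6)|0x26=0xE8A6
Completed: cp=U+E8A6 (starts at byte 2)
Byte[5]=E7: 3-byte lead, need 2 cont bytes. acc=0x7
Byte[6]=9B: continuation. acc=(acc<<6)|0x1B=0x1DB
Byte[7]=83: continuation. acc=(acc<<6)|0x03=0x76C3
Completed: cp=U+76C3 (starts at byte 5)
Byte[8]=DD: 2-byte lead, need 1 cont bytes. acc=0x1D
Byte[9]=8C: continuation. acc=(acc<<6)|0x0C=0x74C
Completed: cp=U+074C (starts at byte 8)
Byte[10]=D6: 2-byte lead, need 1 cont bytes. acc=0x16
Byte[11]=A8: continuation. acc=(acc<<6)|0x28=0x5A8
Completed: cp=U+05A8 (starts at byte 10)
Byte[12]=C6: 2-byte lead, need 1 cont bytes. acc=0x6
Byte[13]=9C: continuation. acc=(acc<<6)|0x1C=0x19C
Completed: cp=U+019C (starts at byte 12)

Answer: 0 2 5 8 10 12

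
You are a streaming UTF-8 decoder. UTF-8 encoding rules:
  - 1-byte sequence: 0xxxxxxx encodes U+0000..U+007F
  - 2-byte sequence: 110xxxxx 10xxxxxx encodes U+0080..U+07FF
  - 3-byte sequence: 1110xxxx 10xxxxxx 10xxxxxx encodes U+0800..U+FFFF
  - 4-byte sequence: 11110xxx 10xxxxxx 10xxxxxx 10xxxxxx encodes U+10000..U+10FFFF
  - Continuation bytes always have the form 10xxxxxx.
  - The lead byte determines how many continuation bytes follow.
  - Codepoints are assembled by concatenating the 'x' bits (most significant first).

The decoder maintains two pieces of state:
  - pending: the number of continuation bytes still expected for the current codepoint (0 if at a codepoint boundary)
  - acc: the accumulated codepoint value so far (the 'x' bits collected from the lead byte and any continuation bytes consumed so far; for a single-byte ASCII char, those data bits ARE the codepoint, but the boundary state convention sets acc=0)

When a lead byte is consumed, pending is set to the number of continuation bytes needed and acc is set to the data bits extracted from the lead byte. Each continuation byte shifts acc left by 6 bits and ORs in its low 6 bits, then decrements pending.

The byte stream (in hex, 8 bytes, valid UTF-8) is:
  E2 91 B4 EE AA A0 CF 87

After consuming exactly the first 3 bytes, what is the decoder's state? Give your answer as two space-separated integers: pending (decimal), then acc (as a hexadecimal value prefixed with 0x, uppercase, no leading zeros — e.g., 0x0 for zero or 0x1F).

Byte[0]=E2: 3-byte lead. pending=2, acc=0x2
Byte[1]=91: continuation. acc=(acc<<6)|0x11=0x91, pending=1
Byte[2]=B4: continuation. acc=(acc<<6)|0x34=0x2474, pending=0

Answer: 0 0x2474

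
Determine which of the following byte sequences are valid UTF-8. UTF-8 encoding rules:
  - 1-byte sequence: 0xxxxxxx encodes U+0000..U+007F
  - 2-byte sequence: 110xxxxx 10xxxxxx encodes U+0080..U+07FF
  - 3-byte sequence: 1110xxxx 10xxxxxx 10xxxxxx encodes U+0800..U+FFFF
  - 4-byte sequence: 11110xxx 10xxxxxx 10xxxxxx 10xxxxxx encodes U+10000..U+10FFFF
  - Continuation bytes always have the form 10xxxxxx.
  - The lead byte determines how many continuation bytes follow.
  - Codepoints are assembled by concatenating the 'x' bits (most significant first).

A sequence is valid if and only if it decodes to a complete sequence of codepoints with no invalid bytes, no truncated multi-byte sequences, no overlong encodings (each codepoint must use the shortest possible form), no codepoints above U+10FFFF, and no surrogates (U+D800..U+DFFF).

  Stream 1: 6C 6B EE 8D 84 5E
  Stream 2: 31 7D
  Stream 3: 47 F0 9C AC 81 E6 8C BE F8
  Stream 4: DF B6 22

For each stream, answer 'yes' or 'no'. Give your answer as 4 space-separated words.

Stream 1: decodes cleanly. VALID
Stream 2: decodes cleanly. VALID
Stream 3: error at byte offset 8. INVALID
Stream 4: decodes cleanly. VALID

Answer: yes yes no yes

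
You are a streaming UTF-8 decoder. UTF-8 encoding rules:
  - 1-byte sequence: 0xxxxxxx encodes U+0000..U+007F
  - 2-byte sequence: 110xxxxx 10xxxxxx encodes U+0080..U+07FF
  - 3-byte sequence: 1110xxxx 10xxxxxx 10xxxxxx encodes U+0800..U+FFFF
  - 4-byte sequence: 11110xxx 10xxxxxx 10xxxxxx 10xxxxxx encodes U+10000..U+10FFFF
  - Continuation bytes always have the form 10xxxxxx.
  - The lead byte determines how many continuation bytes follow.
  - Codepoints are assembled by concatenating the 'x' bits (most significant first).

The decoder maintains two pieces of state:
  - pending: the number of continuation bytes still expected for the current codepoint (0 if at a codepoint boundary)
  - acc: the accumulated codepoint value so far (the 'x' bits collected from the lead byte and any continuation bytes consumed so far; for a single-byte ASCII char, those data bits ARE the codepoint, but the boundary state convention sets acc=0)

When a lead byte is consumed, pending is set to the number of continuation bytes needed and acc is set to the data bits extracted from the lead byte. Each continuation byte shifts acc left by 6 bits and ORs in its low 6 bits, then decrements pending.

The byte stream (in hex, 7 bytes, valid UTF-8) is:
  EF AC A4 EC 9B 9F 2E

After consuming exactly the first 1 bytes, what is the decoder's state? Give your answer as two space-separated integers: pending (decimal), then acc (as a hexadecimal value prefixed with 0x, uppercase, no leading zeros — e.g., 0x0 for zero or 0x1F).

Answer: 2 0xF

Derivation:
Byte[0]=EF: 3-byte lead. pending=2, acc=0xF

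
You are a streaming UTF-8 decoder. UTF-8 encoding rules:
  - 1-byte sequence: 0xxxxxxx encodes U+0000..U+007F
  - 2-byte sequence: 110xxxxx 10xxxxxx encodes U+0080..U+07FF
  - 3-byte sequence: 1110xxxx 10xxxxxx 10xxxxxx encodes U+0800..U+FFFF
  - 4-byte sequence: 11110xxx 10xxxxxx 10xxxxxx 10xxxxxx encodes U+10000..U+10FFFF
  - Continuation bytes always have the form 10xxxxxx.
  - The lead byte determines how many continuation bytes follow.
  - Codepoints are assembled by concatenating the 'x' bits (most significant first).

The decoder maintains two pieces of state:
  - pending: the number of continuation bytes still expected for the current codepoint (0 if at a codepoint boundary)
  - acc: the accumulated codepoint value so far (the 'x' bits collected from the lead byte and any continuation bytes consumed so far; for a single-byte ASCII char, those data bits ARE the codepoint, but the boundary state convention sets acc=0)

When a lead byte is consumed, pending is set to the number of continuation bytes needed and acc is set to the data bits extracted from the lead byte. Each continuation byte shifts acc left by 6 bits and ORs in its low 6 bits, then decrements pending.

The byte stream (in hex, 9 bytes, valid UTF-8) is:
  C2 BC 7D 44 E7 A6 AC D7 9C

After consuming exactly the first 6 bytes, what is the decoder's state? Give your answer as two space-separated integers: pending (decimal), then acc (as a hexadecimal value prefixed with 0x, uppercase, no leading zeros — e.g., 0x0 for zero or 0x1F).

Byte[0]=C2: 2-byte lead. pending=1, acc=0x2
Byte[1]=BC: continuation. acc=(acc<<6)|0x3C=0xBC, pending=0
Byte[2]=7D: 1-byte. pending=0, acc=0x0
Byte[3]=44: 1-byte. pending=0, acc=0x0
Byte[4]=E7: 3-byte lead. pending=2, acc=0x7
Byte[5]=A6: continuation. acc=(acc<<6)|0x26=0x1E6, pending=1

Answer: 1 0x1E6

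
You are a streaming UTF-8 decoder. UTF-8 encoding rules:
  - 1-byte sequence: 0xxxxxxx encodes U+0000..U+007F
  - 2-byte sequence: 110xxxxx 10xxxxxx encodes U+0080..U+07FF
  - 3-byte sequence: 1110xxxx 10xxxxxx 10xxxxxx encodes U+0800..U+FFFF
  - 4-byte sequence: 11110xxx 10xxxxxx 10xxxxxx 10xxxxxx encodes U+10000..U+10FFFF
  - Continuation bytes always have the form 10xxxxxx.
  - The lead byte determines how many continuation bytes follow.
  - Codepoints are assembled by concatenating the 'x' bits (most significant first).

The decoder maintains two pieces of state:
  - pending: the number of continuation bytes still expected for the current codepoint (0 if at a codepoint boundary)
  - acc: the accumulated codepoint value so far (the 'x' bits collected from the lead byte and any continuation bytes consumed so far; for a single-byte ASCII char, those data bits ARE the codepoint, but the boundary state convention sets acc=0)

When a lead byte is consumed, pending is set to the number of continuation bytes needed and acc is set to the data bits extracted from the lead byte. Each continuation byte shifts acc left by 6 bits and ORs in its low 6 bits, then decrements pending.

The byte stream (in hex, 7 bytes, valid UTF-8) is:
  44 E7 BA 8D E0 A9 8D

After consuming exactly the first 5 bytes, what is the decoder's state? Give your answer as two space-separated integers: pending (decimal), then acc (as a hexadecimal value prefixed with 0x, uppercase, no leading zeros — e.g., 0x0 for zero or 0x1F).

Byte[0]=44: 1-byte. pending=0, acc=0x0
Byte[1]=E7: 3-byte lead. pending=2, acc=0x7
Byte[2]=BA: continuation. acc=(acc<<6)|0x3A=0x1FA, pending=1
Byte[3]=8D: continuation. acc=(acc<<6)|0x0D=0x7E8D, pending=0
Byte[4]=E0: 3-byte lead. pending=2, acc=0x0

Answer: 2 0x0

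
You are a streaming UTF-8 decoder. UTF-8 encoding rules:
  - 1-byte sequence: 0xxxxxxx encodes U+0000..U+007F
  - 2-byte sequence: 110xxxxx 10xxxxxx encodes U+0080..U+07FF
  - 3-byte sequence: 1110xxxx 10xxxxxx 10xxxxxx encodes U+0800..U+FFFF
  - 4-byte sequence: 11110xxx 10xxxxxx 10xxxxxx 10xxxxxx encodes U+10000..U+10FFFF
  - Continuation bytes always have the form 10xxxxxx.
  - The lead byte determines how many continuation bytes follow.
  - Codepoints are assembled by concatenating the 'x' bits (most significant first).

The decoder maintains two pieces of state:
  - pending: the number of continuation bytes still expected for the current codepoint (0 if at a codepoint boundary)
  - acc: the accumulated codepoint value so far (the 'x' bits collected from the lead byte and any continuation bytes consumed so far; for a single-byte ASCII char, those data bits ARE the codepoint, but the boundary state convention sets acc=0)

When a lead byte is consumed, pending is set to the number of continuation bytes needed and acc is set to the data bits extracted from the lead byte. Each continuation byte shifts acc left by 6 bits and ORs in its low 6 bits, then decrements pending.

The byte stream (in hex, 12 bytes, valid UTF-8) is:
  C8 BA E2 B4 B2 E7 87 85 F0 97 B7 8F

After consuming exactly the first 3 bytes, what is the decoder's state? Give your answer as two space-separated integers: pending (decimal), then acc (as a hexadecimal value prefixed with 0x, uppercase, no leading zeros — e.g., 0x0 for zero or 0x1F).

Answer: 2 0x2

Derivation:
Byte[0]=C8: 2-byte lead. pending=1, acc=0x8
Byte[1]=BA: continuation. acc=(acc<<6)|0x3A=0x23A, pending=0
Byte[2]=E2: 3-byte lead. pending=2, acc=0x2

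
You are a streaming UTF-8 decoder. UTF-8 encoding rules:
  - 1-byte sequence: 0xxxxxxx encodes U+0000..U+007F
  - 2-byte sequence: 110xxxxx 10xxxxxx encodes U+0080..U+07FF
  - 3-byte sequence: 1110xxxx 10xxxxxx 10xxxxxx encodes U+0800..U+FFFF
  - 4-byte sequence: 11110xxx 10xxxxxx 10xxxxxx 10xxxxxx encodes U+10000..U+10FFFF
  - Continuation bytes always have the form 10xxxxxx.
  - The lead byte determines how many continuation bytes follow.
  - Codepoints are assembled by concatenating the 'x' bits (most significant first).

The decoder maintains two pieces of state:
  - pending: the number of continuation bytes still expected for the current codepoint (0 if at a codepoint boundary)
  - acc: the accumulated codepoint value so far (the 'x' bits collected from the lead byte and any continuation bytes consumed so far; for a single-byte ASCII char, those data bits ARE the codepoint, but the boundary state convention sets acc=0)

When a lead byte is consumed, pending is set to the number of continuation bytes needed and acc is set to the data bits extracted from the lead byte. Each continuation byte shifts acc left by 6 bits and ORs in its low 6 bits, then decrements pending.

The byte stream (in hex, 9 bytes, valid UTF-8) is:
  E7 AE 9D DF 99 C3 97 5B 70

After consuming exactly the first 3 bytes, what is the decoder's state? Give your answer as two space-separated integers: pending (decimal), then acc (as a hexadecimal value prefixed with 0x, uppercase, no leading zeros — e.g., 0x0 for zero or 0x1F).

Byte[0]=E7: 3-byte lead. pending=2, acc=0x7
Byte[1]=AE: continuation. acc=(acc<<6)|0x2E=0x1EE, pending=1
Byte[2]=9D: continuation. acc=(acc<<6)|0x1D=0x7B9D, pending=0

Answer: 0 0x7B9D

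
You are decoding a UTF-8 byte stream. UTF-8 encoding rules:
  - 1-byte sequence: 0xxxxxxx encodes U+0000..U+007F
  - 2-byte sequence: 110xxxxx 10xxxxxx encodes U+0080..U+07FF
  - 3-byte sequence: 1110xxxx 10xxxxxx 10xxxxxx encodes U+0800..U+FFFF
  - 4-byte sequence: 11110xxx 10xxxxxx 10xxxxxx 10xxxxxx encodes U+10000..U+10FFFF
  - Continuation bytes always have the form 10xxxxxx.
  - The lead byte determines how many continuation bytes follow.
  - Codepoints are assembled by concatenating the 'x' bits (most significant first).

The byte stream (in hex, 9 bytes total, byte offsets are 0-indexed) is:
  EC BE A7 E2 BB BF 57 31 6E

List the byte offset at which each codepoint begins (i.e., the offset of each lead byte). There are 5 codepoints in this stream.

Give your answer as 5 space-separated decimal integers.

Byte[0]=EC: 3-byte lead, need 2 cont bytes. acc=0xC
Byte[1]=BE: continuation. acc=(acc<<6)|0x3E=0x33E
Byte[2]=A7: continuation. acc=(acc<<6)|0x27=0xCFA7
Completed: cp=U+CFA7 (starts at byte 0)
Byte[3]=E2: 3-byte lead, need 2 cont bytes. acc=0x2
Byte[4]=BB: continuation. acc=(acc<<6)|0x3B=0xBB
Byte[5]=BF: continuation. acc=(acc<<6)|0x3F=0x2EFF
Completed: cp=U+2EFF (starts at byte 3)
Byte[6]=57: 1-byte ASCII. cp=U+0057
Byte[7]=31: 1-byte ASCII. cp=U+0031
Byte[8]=6E: 1-byte ASCII. cp=U+006E

Answer: 0 3 6 7 8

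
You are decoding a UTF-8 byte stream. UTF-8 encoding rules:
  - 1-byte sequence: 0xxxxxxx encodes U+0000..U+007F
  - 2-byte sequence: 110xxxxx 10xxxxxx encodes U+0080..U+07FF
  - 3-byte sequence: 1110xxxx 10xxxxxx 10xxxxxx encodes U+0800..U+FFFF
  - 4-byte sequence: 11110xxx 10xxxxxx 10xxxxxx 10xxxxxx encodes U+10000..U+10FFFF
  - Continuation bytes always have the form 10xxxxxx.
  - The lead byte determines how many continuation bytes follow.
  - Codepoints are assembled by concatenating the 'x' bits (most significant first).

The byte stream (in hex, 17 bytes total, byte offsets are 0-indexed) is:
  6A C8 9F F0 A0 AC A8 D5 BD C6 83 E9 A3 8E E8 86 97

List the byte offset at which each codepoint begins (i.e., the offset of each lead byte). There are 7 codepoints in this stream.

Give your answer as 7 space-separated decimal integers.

Byte[0]=6A: 1-byte ASCII. cp=U+006A
Byte[1]=C8: 2-byte lead, need 1 cont bytes. acc=0x8
Byte[2]=9F: continuation. acc=(acc<<6)|0x1F=0x21F
Completed: cp=U+021F (starts at byte 1)
Byte[3]=F0: 4-byte lead, need 3 cont bytes. acc=0x0
Byte[4]=A0: continuation. acc=(acc<<6)|0x20=0x20
Byte[5]=AC: continuation. acc=(acc<<6)|0x2C=0x82C
Byte[6]=A8: continuation. acc=(acc<<6)|0x28=0x20B28
Completed: cp=U+20B28 (starts at byte 3)
Byte[7]=D5: 2-byte lead, need 1 cont bytes. acc=0x15
Byte[8]=BD: continuation. acc=(acc<<6)|0x3D=0x57D
Completed: cp=U+057D (starts at byte 7)
Byte[9]=C6: 2-byte lead, need 1 cont bytes. acc=0x6
Byte[10]=83: continuation. acc=(acc<<6)|0x03=0x183
Completed: cp=U+0183 (starts at byte 9)
Byte[11]=E9: 3-byte lead, need 2 cont bytes. acc=0x9
Byte[12]=A3: continuation. acc=(acc<<6)|0x23=0x263
Byte[13]=8E: continuation. acc=(acc<<6)|0x0E=0x98CE
Completed: cp=U+98CE (starts at byte 11)
Byte[14]=E8: 3-byte lead, need 2 cont bytes. acc=0x8
Byte[15]=86: continuation. acc=(acc<<6)|0x06=0x206
Byte[16]=97: continuation. acc=(acc<<6)|0x17=0x8197
Completed: cp=U+8197 (starts at byte 14)

Answer: 0 1 3 7 9 11 14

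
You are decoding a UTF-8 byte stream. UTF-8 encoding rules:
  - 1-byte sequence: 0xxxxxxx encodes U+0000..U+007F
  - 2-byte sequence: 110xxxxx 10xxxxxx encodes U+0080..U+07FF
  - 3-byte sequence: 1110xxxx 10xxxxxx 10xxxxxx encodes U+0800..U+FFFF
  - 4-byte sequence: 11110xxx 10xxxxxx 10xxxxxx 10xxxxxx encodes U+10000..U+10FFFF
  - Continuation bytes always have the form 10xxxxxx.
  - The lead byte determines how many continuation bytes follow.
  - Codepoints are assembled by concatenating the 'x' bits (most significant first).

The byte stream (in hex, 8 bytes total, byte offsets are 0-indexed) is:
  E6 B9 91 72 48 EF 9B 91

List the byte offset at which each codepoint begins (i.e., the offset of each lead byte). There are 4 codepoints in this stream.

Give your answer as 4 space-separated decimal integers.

Answer: 0 3 4 5

Derivation:
Byte[0]=E6: 3-byte lead, need 2 cont bytes. acc=0x6
Byte[1]=B9: continuation. acc=(acc<<6)|0x39=0x1B9
Byte[2]=91: continuation. acc=(acc<<6)|0x11=0x6E51
Completed: cp=U+6E51 (starts at byte 0)
Byte[3]=72: 1-byte ASCII. cp=U+0072
Byte[4]=48: 1-byte ASCII. cp=U+0048
Byte[5]=EF: 3-byte lead, need 2 cont bytes. acc=0xF
Byte[6]=9B: continuation. acc=(acc<<6)|0x1B=0x3DB
Byte[7]=91: continuation. acc=(acc<<6)|0x11=0xF6D1
Completed: cp=U+F6D1 (starts at byte 5)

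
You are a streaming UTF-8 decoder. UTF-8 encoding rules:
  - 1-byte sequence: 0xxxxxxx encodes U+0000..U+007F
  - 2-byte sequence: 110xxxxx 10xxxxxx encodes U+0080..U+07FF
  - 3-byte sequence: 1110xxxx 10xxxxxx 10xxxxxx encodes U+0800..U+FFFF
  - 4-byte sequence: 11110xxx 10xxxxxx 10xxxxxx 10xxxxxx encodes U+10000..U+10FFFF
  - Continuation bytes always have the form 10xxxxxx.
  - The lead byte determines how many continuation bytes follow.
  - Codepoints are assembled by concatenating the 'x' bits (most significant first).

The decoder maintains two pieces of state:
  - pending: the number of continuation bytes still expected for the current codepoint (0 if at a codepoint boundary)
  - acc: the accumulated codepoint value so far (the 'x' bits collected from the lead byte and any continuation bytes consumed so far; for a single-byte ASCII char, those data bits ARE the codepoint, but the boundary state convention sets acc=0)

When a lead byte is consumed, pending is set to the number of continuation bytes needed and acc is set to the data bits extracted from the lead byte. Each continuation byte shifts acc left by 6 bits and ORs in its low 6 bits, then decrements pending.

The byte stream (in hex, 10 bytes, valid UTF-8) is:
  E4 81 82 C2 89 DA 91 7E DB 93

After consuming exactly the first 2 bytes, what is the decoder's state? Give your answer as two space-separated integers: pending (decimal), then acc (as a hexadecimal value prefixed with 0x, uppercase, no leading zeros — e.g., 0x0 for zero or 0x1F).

Answer: 1 0x101

Derivation:
Byte[0]=E4: 3-byte lead. pending=2, acc=0x4
Byte[1]=81: continuation. acc=(acc<<6)|0x01=0x101, pending=1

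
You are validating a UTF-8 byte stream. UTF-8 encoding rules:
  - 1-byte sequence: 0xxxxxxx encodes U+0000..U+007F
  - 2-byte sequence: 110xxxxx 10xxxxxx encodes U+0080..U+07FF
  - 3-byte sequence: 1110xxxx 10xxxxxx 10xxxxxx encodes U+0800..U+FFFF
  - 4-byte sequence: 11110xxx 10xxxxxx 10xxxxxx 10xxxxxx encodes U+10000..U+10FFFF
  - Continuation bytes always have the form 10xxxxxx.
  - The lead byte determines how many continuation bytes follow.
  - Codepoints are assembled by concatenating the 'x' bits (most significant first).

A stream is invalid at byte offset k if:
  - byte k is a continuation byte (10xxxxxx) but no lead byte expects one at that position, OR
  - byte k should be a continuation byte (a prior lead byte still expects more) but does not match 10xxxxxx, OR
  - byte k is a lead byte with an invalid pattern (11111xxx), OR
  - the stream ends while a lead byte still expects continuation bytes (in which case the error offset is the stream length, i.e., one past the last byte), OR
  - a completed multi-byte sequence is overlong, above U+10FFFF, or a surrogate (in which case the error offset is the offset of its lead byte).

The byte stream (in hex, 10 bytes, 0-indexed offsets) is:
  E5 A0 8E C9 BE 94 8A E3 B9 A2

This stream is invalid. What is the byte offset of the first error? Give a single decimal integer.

Byte[0]=E5: 3-byte lead, need 2 cont bytes. acc=0x5
Byte[1]=A0: continuation. acc=(acc<<6)|0x20=0x160
Byte[2]=8E: continuation. acc=(acc<<6)|0x0E=0x580E
Completed: cp=U+580E (starts at byte 0)
Byte[3]=C9: 2-byte lead, need 1 cont bytes. acc=0x9
Byte[4]=BE: continuation. acc=(acc<<6)|0x3E=0x27E
Completed: cp=U+027E (starts at byte 3)
Byte[5]=94: INVALID lead byte (not 0xxx/110x/1110/11110)

Answer: 5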